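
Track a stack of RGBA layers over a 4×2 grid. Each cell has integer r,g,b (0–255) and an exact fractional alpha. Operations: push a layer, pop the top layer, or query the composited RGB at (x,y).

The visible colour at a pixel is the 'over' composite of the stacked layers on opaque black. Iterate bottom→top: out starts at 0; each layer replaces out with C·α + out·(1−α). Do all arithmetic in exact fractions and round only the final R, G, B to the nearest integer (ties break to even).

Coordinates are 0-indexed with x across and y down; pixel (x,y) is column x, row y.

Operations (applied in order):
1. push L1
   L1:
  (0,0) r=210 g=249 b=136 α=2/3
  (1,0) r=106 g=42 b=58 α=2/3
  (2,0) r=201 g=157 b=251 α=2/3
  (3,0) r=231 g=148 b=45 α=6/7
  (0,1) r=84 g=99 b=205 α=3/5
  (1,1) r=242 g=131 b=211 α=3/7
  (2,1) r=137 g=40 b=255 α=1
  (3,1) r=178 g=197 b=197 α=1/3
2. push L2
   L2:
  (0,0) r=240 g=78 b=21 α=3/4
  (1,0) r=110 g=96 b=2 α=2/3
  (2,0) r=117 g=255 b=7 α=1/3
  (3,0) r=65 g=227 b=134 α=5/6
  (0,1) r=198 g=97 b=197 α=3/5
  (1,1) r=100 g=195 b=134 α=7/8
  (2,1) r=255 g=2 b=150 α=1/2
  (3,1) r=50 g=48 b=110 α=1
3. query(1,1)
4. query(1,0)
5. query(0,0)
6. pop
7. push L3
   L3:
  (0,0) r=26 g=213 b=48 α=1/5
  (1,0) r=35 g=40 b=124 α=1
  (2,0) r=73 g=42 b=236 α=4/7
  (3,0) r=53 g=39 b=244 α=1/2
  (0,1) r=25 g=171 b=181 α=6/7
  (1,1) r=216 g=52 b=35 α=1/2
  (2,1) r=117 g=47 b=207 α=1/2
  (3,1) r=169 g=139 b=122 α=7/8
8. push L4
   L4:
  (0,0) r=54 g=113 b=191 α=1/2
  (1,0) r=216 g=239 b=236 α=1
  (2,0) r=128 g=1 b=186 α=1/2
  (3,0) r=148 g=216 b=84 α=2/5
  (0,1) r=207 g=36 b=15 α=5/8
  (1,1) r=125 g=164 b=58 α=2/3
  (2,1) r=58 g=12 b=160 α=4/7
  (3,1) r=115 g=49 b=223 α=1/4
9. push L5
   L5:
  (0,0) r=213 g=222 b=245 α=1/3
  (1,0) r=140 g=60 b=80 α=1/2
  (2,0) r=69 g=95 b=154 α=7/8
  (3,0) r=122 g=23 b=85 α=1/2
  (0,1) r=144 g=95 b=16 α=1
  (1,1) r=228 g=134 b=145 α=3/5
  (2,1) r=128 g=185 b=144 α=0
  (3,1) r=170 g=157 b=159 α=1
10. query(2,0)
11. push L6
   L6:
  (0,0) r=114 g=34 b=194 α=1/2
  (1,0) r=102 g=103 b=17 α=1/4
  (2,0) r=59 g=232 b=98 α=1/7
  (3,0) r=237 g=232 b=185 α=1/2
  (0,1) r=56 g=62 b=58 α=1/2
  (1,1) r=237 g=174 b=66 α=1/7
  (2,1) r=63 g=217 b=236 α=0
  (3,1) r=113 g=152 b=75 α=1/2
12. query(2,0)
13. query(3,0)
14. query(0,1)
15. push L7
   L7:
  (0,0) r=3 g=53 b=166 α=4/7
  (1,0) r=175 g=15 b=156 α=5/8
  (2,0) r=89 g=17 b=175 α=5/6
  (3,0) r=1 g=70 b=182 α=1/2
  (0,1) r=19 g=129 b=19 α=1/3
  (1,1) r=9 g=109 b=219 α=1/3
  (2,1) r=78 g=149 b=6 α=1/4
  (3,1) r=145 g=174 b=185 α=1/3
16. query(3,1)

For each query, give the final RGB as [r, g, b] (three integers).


query (1,1) [L1,L2] — begin 0,0,0
L1 α=3/7: [726/7, 393/7, 633/7]
L2 α=7/8: [2813/28, 2487/14, 7199/56]
rounded: [100, 178, 129]

at x=1,y=0 over L1,L2:
after L1 α=2/3: [212/3, 28, 116/3]
after L2 α=2/3: [872/9, 220/3, 128/9]
= [97, 73, 14]

at x=0,y=0 over L1,L2:
L1 α=2/3: [140, 166, 272/3]
L2 α=3/4: [215, 100, 461/12]
= [215, 100, 38]

(2,0) stack=L1,L3,L4,L5; from [0,0,0]:
L1 α=2/3: [134, 314/3, 502/3]
L3 α=4/7: [694/7, 482/7, 1446/7]
L4 α=1/2: [795/7, 489/14, 1374/7]
L5 α=7/8: [522/7, 9799/112, 1115/7]
rounded: [75, 87, 159]

query (2,0) [L1,L3,L4,L5,L6] — begin 0,0,0
+L1 (α=2/3) → [134, 314/3, 502/3]
+L3 (α=4/7) → [694/7, 482/7, 1446/7]
+L4 (α=1/2) → [795/7, 489/14, 1374/7]
+L5 (α=7/8) → [522/7, 9799/112, 1115/7]
+L6 (α=1/7) → [3545/49, 42389/392, 7376/49]
→ [72, 108, 151]

at x=3,y=0 over L1,L3,L4,L5,L6:
+L1 (α=6/7) → [198, 888/7, 270/7]
+L3 (α=1/2) → [251/2, 1161/14, 989/7]
+L4 (α=2/5) → [269/2, 9531/70, 4143/35]
+L5 (α=1/2) → [513/4, 11141/140, 3559/35]
+L6 (α=1/2) → [1461/8, 43621/280, 5017/35]
→ [183, 156, 143]

query (0,1) [L1,L3,L4,L5,L6] — begin 0,0,0
L1 α=3/5: [252/5, 297/5, 123]
L3 α=6/7: [1002/35, 5427/35, 1209/7]
L4 α=5/8: [39231/280, 22581/280, 519/7]
L5 α=1: [144, 95, 16]
L6 α=1/2: [100, 157/2, 37]
→ [100, 78, 37]

(3,1) stack=L1,L3,L4,L5,L6,L7; from [0,0,0]:
+L1 (α=1/3) → [178/3, 197/3, 197/3]
+L3 (α=7/8) → [3727/24, 779/6, 2759/24]
+L4 (α=1/4) → [4647/32, 877/8, 4543/32]
+L5 (α=1) → [170, 157, 159]
+L6 (α=1/2) → [283/2, 309/2, 117]
+L7 (α=1/3) → [428/3, 161, 419/3]
rounded: [143, 161, 140]


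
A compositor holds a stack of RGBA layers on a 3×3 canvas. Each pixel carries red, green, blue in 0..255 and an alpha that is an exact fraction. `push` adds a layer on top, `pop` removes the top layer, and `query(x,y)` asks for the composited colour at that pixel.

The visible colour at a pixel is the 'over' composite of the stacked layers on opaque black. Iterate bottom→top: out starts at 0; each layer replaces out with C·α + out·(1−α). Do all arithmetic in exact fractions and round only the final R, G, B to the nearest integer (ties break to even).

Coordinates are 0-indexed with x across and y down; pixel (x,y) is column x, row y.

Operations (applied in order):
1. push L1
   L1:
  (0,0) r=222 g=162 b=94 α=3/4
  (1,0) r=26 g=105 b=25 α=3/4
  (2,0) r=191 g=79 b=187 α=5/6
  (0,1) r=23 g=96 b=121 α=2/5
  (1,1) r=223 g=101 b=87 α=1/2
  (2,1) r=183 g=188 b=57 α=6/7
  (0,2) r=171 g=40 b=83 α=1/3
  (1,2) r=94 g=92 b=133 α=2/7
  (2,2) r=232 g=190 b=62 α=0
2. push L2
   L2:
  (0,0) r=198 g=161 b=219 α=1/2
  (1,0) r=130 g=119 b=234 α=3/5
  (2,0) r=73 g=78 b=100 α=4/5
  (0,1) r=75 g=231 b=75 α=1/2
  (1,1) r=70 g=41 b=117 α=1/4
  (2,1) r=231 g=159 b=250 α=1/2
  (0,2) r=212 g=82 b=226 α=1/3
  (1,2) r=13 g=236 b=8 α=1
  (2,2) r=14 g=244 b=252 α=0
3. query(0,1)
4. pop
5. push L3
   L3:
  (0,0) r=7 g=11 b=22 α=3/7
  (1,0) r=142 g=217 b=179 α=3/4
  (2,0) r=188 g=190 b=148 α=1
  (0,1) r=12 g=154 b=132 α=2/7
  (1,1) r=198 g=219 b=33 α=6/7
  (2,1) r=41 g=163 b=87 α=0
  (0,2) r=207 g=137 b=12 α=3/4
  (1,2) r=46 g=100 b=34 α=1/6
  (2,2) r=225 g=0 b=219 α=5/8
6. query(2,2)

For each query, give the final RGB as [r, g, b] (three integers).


(0,1) stack=L1,L2; from [0,0,0]:
L1 α=2/5: [46/5, 192/5, 242/5]
L2 α=1/2: [421/10, 1347/10, 617/10]
→ [42, 135, 62]

at x=2,y=2 over L1,L3:
L1 α=0: [0, 0, 0]
L3 α=5/8: [1125/8, 0, 1095/8]
rounded: [141, 0, 137]


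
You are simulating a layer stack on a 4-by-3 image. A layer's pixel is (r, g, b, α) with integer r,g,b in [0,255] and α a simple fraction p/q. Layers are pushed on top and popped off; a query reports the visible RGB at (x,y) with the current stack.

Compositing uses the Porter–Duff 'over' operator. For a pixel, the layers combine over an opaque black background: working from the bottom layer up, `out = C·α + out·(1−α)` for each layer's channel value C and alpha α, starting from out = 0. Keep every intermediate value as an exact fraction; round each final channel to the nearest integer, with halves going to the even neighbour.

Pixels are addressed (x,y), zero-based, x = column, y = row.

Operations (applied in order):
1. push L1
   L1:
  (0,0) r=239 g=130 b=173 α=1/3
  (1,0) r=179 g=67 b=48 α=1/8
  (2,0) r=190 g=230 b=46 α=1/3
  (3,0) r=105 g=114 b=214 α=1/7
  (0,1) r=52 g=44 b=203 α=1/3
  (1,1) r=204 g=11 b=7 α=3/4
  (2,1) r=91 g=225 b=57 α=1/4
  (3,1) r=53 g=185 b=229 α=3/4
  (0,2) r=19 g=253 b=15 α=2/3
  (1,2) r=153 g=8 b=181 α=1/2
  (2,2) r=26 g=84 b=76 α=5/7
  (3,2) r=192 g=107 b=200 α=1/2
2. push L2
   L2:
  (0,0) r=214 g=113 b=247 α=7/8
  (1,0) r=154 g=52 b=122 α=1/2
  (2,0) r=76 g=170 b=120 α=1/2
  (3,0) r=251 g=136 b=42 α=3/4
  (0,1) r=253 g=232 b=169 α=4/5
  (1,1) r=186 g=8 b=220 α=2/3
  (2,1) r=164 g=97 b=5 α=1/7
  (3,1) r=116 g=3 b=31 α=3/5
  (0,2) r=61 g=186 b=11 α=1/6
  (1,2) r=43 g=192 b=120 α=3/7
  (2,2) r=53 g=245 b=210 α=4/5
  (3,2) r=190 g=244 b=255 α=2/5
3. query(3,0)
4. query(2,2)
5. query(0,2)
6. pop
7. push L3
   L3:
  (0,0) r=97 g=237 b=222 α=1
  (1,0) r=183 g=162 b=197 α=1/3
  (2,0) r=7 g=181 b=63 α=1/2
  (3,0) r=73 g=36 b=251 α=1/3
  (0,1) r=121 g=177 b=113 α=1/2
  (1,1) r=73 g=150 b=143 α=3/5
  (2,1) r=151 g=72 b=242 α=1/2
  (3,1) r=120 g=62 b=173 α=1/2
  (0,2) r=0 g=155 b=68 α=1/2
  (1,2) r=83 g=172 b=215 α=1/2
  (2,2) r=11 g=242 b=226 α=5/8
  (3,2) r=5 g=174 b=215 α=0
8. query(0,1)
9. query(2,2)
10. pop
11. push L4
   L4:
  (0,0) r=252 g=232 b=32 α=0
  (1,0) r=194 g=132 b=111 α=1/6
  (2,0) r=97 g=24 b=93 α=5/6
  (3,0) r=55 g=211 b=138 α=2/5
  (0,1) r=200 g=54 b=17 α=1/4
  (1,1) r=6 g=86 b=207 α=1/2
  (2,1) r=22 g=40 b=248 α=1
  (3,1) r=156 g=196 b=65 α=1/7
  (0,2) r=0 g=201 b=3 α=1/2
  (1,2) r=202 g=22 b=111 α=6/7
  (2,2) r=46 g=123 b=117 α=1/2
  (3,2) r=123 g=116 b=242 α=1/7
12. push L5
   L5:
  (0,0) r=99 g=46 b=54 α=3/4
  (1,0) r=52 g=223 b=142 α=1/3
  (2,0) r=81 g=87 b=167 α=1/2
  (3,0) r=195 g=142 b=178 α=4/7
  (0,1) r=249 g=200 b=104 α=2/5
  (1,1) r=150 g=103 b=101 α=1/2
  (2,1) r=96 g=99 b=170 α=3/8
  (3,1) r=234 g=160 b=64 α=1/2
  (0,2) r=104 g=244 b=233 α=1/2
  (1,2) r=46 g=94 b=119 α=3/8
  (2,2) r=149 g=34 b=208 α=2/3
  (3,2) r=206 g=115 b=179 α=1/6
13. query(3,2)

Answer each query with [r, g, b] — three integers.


(3,0) stack=L1,L2; from [0,0,0]:
L1 α=1/7: [15, 114/7, 214/7]
L2 α=3/4: [192, 1485/14, 274/7]
= [192, 106, 39]

(2,2) stack=L1,L2; from [0,0,0]:
+L1 (α=5/7) → [130/7, 60, 380/7]
+L2 (α=4/5) → [1614/35, 208, 1252/7]
= [46, 208, 179]

(0,2) stack=L1,L2; from [0,0,0]:
L1 α=2/3: [38/3, 506/3, 10]
L2 α=1/6: [373/18, 1544/9, 61/6]
rounded: [21, 172, 10]

(0,1) stack=L1,L3; from [0,0,0]:
after L1 α=1/3: [52/3, 44/3, 203/3]
after L3 α=1/2: [415/6, 575/6, 271/3]
rounded: [69, 96, 90]

at x=2,y=2 over L1,L3:
L1 α=5/7: [130/7, 60, 380/7]
L3 α=5/8: [775/56, 695/4, 4525/28]
→ [14, 174, 162]

(3,2) stack=L1,L4,L5; from [0,0,0]:
L1 α=1/2: [96, 107/2, 100]
L4 α=1/7: [699/7, 437/7, 842/7]
L5 α=1/6: [4937/42, 1495/21, 1821/14]
rounded: [118, 71, 130]


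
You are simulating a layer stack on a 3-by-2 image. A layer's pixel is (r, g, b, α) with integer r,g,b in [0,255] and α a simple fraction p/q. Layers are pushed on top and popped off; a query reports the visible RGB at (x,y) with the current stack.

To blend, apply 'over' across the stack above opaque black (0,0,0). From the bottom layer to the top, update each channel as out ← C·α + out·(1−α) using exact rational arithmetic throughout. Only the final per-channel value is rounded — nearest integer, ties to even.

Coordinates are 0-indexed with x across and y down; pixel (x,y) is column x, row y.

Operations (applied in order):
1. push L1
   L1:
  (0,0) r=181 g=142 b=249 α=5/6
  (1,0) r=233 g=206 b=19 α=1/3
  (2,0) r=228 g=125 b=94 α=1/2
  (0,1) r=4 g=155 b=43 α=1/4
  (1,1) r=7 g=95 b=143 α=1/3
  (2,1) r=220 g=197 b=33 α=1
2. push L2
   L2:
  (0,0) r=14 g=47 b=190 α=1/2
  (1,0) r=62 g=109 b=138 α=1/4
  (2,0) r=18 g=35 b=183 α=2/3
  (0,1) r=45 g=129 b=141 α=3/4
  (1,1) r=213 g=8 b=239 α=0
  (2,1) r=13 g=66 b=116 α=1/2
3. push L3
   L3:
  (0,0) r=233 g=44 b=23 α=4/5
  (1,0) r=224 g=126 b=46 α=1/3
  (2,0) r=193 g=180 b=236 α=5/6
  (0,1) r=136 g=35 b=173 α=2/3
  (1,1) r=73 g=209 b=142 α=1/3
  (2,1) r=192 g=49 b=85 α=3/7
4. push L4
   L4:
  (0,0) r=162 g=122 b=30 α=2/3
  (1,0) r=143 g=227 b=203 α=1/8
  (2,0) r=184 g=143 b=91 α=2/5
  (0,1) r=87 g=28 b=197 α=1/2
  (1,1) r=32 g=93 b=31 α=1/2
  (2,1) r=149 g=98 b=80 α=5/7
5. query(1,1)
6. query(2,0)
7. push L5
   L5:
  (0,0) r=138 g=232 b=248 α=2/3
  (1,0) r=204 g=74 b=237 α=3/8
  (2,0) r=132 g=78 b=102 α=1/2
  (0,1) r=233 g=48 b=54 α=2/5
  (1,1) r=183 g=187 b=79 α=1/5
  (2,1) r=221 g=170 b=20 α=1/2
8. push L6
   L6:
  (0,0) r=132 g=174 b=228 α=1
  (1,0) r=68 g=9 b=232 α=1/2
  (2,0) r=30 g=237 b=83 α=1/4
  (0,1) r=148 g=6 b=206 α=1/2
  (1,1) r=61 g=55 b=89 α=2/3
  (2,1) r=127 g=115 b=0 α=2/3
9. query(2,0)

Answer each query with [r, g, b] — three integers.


(1,1) stack=L1,L2,L3,L4; from [0,0,0]:
+L1 (α=1/3) → [7/3, 95/3, 143/3]
+L2 (α=0) → [7/3, 95/3, 143/3]
+L3 (α=1/3) → [233/9, 817/9, 712/9]
+L4 (α=1/2) → [521/18, 827/9, 991/18]
→ [29, 92, 55]

at x=2,y=0 over L1,L2,L3,L4:
+L1 (α=1/2) → [114, 125/2, 47]
+L2 (α=2/3) → [50, 265/6, 413/3]
+L3 (α=5/6) → [1015/6, 5665/36, 3953/18]
+L4 (α=2/5) → [1751/10, 9097/60, 1009/6]
= [175, 152, 168]

query (2,0) [L1,L2,L3,L4,L5,L6] — begin 0,0,0
after L1 α=1/2: [114, 125/2, 47]
after L2 α=2/3: [50, 265/6, 413/3]
after L3 α=5/6: [1015/6, 5665/36, 3953/18]
after L4 α=2/5: [1751/10, 9097/60, 1009/6]
after L5 α=1/2: [3071/20, 13777/120, 1621/12]
after L6 α=1/4: [9813/80, 23257/160, 1953/16]
= [123, 145, 122]


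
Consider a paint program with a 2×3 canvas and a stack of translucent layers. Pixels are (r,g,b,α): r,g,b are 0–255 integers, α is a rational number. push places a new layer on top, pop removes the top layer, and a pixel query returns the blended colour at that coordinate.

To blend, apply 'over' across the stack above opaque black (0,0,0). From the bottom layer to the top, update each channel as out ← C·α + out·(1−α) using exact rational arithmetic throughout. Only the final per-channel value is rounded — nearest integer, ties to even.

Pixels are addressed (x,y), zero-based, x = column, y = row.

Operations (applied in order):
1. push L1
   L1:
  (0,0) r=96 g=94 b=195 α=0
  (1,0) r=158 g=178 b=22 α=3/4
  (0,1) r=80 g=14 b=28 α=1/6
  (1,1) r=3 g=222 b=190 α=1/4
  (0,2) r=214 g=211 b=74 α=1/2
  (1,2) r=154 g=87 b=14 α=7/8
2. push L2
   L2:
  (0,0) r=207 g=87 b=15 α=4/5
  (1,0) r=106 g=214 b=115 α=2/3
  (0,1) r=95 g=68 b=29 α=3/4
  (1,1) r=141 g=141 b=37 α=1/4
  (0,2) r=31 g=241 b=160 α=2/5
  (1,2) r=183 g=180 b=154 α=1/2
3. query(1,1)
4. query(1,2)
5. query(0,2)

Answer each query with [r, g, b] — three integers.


query (1,1) [L1,L2] — begin 0,0,0
+L1 (α=1/4) → [3/4, 111/2, 95/2]
+L2 (α=1/4) → [573/16, 615/8, 359/8]
= [36, 77, 45]

query (1,2) [L1,L2] — begin 0,0,0
L1 α=7/8: [539/4, 609/8, 49/4]
L2 α=1/2: [1271/8, 2049/16, 665/8]
= [159, 128, 83]

at x=0,y=2 over L1,L2:
after L1 α=1/2: [107, 211/2, 37]
after L2 α=2/5: [383/5, 1597/10, 431/5]
→ [77, 160, 86]


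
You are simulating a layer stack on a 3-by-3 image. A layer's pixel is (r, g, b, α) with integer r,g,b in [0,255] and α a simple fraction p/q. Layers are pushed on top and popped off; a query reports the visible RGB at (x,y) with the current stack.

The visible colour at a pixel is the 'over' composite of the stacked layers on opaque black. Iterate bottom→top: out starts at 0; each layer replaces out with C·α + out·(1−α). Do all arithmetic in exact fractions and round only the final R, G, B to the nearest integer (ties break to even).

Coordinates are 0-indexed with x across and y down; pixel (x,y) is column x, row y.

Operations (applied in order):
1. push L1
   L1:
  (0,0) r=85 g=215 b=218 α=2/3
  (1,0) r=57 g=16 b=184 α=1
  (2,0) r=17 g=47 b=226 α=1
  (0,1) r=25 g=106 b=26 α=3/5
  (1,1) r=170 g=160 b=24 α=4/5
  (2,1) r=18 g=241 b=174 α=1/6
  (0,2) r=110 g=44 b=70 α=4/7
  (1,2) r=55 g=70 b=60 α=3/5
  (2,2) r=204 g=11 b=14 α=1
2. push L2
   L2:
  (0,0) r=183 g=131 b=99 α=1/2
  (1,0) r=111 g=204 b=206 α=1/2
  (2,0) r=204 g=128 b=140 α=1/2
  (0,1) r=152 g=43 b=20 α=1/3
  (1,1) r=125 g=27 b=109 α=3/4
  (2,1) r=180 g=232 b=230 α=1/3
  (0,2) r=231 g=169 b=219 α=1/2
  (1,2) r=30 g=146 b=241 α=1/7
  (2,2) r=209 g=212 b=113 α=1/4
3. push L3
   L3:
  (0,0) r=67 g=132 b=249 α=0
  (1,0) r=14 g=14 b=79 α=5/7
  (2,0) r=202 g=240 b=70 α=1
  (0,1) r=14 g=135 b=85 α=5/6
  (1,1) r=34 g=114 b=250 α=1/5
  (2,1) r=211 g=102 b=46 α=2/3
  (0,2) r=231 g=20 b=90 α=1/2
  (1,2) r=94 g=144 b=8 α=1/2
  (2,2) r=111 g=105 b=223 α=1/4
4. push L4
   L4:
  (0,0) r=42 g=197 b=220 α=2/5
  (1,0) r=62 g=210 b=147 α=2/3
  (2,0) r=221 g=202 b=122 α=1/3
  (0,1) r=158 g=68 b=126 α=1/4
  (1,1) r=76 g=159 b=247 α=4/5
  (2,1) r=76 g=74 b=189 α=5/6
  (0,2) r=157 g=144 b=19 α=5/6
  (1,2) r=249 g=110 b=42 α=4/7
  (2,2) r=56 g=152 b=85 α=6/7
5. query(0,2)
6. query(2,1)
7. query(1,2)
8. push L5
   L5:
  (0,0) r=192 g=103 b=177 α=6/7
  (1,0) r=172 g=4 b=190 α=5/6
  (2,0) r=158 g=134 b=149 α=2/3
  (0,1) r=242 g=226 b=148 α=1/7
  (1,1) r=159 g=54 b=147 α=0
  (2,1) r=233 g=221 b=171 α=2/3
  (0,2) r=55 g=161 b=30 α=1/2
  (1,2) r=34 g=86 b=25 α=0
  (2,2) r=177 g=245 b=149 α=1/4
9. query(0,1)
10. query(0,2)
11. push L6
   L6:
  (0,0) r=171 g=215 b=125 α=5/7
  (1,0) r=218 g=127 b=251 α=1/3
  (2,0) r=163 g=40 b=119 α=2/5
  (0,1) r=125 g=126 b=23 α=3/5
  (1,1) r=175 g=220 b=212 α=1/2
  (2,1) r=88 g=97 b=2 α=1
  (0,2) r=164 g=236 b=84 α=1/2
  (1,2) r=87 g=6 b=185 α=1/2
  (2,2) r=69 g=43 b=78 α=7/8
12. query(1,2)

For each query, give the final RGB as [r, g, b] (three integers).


query (0,2) [L1,L2,L3,L4] — begin 0,0,0
L1 α=4/7: [440/7, 176/7, 40]
L2 α=1/2: [2057/14, 1359/14, 259/2]
L3 α=1/2: [5291/28, 1639/28, 439/4]
L4 α=5/6: [27271/168, 21799/168, 273/8]
rounded: [162, 130, 34]

query (2,1) [L1,L2,L3,L4] — begin 0,0,0
L1 α=1/6: [3, 241/6, 29]
L2 α=1/3: [62, 937/9, 96]
L3 α=2/3: [484/3, 2773/27, 188/3]
L4 α=5/6: [812/9, 12763/162, 3023/18]
rounded: [90, 79, 168]

(1,2) stack=L1,L2,L3,L4; from [0,0,0]:
after L1 α=3/5: [33, 42, 36]
after L2 α=1/7: [228/7, 398/7, 457/7]
after L3 α=1/2: [443/7, 703/7, 513/14]
after L4 α=4/7: [8301/49, 5189/49, 3891/98]
rounded: [169, 106, 40]

(0,1) stack=L1,L2,L3,L4,L5; from [0,0,0]:
after L1 α=3/5: [15, 318/5, 78/5]
after L2 α=1/3: [182/3, 851/15, 256/15]
after L3 α=5/6: [196/9, 5488/45, 6631/90]
after L4 α=1/4: [335/6, 1627/15, 10411/120]
after L5 α=1/7: [577/7, 4384/35, 13371/140]
→ [82, 125, 96]

at x=0,y=2 over L1,L2,L3,L4,L5:
after L1 α=4/7: [440/7, 176/7, 40]
after L2 α=1/2: [2057/14, 1359/14, 259/2]
after L3 α=1/2: [5291/28, 1639/28, 439/4]
after L4 α=5/6: [27271/168, 21799/168, 273/8]
after L5 α=1/2: [36511/336, 48847/336, 513/16]
= [109, 145, 32]

(1,2) stack=L1,L2,L3,L4,L5,L6; from [0,0,0]:
after L1 α=3/5: [33, 42, 36]
after L2 α=1/7: [228/7, 398/7, 457/7]
after L3 α=1/2: [443/7, 703/7, 513/14]
after L4 α=4/7: [8301/49, 5189/49, 3891/98]
after L5 α=0: [8301/49, 5189/49, 3891/98]
after L6 α=1/2: [6282/49, 5483/98, 22021/196]
= [128, 56, 112]


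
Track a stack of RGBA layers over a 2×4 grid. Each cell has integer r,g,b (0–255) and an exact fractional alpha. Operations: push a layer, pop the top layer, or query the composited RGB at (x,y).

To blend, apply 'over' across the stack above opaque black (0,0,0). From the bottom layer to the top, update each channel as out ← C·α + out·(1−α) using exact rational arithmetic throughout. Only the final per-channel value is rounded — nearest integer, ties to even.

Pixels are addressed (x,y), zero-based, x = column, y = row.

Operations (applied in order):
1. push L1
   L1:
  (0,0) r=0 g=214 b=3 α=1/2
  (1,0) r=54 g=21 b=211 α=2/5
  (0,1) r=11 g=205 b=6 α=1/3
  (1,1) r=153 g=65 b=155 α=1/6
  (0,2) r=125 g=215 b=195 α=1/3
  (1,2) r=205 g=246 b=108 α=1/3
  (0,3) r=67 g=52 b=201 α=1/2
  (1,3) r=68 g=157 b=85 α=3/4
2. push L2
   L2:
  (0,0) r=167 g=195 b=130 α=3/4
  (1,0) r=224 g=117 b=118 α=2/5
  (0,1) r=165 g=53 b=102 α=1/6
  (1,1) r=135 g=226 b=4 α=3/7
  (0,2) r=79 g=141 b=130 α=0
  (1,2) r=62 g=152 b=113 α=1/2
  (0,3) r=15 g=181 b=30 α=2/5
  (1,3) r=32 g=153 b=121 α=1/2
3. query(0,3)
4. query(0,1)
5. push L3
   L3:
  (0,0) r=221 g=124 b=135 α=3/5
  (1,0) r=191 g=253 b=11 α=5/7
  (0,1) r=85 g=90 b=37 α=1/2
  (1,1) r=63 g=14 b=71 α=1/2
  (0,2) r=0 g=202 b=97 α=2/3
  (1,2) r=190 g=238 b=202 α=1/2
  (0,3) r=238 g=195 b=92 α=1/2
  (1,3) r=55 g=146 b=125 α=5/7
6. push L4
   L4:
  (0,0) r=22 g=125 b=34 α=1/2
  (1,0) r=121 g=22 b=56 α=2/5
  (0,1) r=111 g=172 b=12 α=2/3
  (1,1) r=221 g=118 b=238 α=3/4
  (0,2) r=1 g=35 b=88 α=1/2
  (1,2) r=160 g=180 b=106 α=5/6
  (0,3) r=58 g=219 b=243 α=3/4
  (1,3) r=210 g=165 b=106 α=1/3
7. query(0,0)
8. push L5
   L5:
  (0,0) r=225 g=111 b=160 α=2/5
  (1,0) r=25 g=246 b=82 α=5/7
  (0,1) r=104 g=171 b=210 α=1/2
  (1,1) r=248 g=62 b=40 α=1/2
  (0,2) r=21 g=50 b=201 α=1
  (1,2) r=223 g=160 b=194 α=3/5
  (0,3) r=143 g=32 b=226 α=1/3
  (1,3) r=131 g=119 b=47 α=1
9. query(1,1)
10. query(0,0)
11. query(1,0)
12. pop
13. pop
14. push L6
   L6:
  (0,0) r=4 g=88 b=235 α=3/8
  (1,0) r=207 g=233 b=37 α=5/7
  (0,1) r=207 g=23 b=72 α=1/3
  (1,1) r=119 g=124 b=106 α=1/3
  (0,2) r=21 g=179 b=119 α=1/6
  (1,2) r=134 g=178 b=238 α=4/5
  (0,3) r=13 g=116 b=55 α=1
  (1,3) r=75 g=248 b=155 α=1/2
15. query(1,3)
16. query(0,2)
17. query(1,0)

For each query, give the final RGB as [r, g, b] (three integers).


query (0,3) [L1,L2] — begin 0,0,0
+L1 (α=1/2) → [67/2, 26, 201/2]
+L2 (α=2/5) → [261/10, 88, 723/10]
rounded: [26, 88, 72]

query (0,1) [L1,L2] — begin 0,0,0
+L1 (α=1/3) → [11/3, 205/3, 2]
+L2 (α=1/6) → [275/9, 592/9, 56/3]
→ [31, 66, 19]

(0,0) stack=L1,L2,L3,L4; from [0,0,0]:
L1 α=1/2: [0, 107, 3/2]
L2 α=3/4: [501/4, 173, 783/8]
L3 α=3/5: [1827/10, 718/5, 2403/20]
L4 α=1/2: [2047/20, 1343/10, 3083/40]
= [102, 134, 77]

at x=1,y=1 over L1,L2,L3,L4,L5:
after L1 α=1/6: [51/2, 65/6, 155/6]
after L2 α=3/7: [507/7, 2164/21, 346/21]
after L3 α=1/2: [474/7, 1229/21, 1837/42]
after L4 α=3/4: [5115/28, 8663/84, 31825/168]
after L5 α=1/2: [12059/56, 13871/168, 38545/336]
→ [215, 83, 115]

query (0,0) [L1,L2,L3,L4,L5] — begin 0,0,0
L1 α=1/2: [0, 107, 3/2]
L2 α=3/4: [501/4, 173, 783/8]
L3 α=3/5: [1827/10, 718/5, 2403/20]
L4 α=1/2: [2047/20, 1343/10, 3083/40]
L5 α=2/5: [15141/100, 6249/50, 22049/200]
→ [151, 125, 110]

at x=1,y=0 over L1,L2,L3,L4,L5:
+L1 (α=2/5) → [108/5, 42/5, 422/5]
+L2 (α=2/5) → [2564/25, 1296/25, 2446/25]
+L3 (α=5/7) → [29003/175, 34217/175, 6267/175]
+L4 (α=2/5) → [129359/875, 110351/875, 38401/875]
+L5 (α=5/7) → [368093/6125, 1296952/6125, 435552/6125]
rounded: [60, 212, 71]

(1,3) stack=L1,L2,L3,L6; from [0,0,0]:
+L1 (α=3/4) → [51, 471/4, 255/4]
+L2 (α=1/2) → [83/2, 1083/8, 739/8]
+L3 (α=5/7) → [358/7, 4003/28, 3239/28]
+L6 (α=1/2) → [883/14, 10947/56, 7579/56]
rounded: [63, 195, 135]

query (0,2) [L1,L2,L3,L6] — begin 0,0,0
after L1 α=1/3: [125/3, 215/3, 65]
after L2 α=0: [125/3, 215/3, 65]
after L3 α=2/3: [125/9, 1427/9, 259/3]
after L6 α=1/6: [407/27, 4373/27, 826/9]
rounded: [15, 162, 92]

(1,0) stack=L1,L2,L3,L6; from [0,0,0]:
+L1 (α=2/5) → [108/5, 42/5, 422/5]
+L2 (α=2/5) → [2564/25, 1296/25, 2446/25]
+L3 (α=5/7) → [29003/175, 34217/175, 6267/175]
+L6 (α=5/7) → [239131/1225, 272309/1225, 44909/1225]
= [195, 222, 37]


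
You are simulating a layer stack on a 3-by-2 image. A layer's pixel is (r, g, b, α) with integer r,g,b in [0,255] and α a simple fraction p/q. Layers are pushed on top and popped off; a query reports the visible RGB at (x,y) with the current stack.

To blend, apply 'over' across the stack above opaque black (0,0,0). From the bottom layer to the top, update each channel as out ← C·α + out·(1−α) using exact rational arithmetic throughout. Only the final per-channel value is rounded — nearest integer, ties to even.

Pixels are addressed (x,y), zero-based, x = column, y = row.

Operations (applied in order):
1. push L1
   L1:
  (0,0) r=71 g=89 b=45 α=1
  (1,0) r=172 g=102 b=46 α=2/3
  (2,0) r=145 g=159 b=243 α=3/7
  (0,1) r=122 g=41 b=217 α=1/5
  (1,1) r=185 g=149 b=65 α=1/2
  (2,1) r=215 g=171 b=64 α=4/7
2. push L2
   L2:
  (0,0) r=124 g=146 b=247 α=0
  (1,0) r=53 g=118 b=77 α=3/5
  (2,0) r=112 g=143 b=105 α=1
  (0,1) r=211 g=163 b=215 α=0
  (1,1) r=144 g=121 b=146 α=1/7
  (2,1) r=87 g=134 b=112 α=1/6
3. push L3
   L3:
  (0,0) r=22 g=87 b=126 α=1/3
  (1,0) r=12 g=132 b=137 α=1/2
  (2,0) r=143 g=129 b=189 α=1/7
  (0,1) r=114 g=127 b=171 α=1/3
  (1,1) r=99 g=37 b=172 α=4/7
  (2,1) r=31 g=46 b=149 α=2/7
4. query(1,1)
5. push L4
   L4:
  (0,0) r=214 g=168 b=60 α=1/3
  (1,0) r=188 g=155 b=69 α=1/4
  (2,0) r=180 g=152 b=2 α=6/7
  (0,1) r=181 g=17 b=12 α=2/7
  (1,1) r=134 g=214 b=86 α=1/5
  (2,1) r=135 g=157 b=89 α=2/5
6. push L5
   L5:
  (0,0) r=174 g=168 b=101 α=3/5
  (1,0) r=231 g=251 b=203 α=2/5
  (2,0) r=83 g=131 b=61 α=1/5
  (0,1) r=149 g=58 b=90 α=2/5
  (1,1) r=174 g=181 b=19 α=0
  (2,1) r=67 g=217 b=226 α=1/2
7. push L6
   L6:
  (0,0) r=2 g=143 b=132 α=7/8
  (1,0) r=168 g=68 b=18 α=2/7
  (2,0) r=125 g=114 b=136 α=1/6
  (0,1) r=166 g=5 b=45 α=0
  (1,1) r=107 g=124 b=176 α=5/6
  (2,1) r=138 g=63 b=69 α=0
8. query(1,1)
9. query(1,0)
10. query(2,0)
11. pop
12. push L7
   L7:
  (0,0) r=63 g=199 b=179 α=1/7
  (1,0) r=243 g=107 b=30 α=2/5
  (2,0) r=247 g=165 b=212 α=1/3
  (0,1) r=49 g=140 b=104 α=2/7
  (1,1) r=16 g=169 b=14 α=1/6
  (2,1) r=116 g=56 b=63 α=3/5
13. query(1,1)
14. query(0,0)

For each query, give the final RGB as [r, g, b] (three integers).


at x=1,y=1 over L1,L2,L3:
+L1 (α=1/2) → [185/2, 149/2, 65/2]
+L2 (α=1/7) → [699/7, 568/7, 341/7]
+L3 (α=4/7) → [4869/49, 2740/49, 5839/49]
rounded: [99, 56, 119]

(1,1) stack=L1,L2,L3,L4,L5,L6; from [0,0,0]:
L1 α=1/2: [185/2, 149/2, 65/2]
L2 α=1/7: [699/7, 568/7, 341/7]
L3 α=4/7: [4869/49, 2740/49, 5839/49]
L4 α=1/5: [26042/245, 21446/245, 5514/49]
L5 α=0: [26042/245, 21446/245, 5514/49]
L6 α=5/6: [157117/1470, 28891/245, 24317/147]
= [107, 118, 165]

at x=1,y=0 over L1,L2,L3,L4,L5,L6:
L1 α=2/3: [344/3, 68, 92/3]
L2 α=3/5: [233/3, 98, 877/15]
L3 α=1/2: [269/6, 115, 1466/15]
L4 α=1/4: [645/8, 125, 1811/20]
L5 α=2/5: [5631/40, 877/5, 13553/100]
L6 α=2/7: [8319/56, 1013/7, 2039/20]
= [149, 145, 102]

query (2,0) [L1,L2,L3,L4,L5,L6] — begin 0,0,0
L1 α=3/7: [435/7, 477/7, 729/7]
L2 α=1: [112, 143, 105]
L3 α=1/7: [815/7, 141, 117]
L4 α=6/7: [8375/49, 1053/7, 129/7]
L5 α=1/5: [37567/245, 5129/35, 943/35]
L6 α=1/6: [7282/49, 5927/42, 1895/42]
rounded: [149, 141, 45]

query (1,1) [L1,L2,L3,L4,L5,L7] — begin 0,0,0
L1 α=1/2: [185/2, 149/2, 65/2]
L2 α=1/7: [699/7, 568/7, 341/7]
L3 α=4/7: [4869/49, 2740/49, 5839/49]
L4 α=1/5: [26042/245, 21446/245, 5514/49]
L5 α=0: [26042/245, 21446/245, 5514/49]
L7 α=1/6: [4471/49, 9909/98, 14128/147]
= [91, 101, 96]

at x=0,y=0 over L1,L2,L3,L4,L5,L7:
L1 α=1: [71, 89, 45]
L2 α=0: [71, 89, 45]
L3 α=1/3: [164/3, 265/3, 72]
L4 α=1/3: [970/9, 1034/9, 68]
L5 α=3/5: [6638/45, 6604/45, 439/5]
L7 α=1/7: [14221/105, 16193/105, 3529/35]
rounded: [135, 154, 101]


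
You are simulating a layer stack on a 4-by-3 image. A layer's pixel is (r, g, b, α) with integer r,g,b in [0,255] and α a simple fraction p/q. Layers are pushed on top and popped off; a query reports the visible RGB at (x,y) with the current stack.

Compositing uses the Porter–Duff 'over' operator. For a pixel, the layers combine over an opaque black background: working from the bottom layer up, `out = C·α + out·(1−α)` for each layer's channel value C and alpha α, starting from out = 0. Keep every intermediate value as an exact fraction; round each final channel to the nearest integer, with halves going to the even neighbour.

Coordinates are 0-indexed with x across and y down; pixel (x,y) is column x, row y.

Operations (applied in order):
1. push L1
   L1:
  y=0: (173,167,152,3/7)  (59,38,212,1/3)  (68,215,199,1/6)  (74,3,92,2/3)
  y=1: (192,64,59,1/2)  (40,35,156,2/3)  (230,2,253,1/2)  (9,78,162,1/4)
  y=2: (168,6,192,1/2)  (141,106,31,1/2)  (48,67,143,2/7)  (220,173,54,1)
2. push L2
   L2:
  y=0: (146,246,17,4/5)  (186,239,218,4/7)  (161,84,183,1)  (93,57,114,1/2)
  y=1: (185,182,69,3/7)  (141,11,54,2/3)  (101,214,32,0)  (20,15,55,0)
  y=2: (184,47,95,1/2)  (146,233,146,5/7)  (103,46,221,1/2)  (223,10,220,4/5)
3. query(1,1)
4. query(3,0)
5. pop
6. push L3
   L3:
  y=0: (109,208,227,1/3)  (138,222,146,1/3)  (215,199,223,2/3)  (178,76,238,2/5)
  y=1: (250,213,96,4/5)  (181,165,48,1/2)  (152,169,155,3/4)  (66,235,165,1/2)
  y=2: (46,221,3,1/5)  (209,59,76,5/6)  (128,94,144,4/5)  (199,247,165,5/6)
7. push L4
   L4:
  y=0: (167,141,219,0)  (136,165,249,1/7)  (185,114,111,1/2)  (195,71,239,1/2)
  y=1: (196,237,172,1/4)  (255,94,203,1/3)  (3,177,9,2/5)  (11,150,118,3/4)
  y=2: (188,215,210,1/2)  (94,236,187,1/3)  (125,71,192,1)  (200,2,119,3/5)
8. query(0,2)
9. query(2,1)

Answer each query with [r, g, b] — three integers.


query (1,1) [L1,L2] — begin 0,0,0
+L1 (α=2/3) → [80/3, 70/3, 104]
+L2 (α=2/3) → [926/9, 136/9, 212/3]
= [103, 15, 71]

(3,0) stack=L1,L2; from [0,0,0]:
after L1 α=2/3: [148/3, 2, 184/3]
after L2 α=1/2: [427/6, 59/2, 263/3]
→ [71, 30, 88]

at x=0,y=2 over L1,L3,L4:
+L1 (α=1/2) → [84, 3, 96]
+L3 (α=1/5) → [382/5, 233/5, 387/5]
+L4 (α=1/2) → [661/5, 654/5, 1437/10]
= [132, 131, 144]

query (2,1) [L1,L3,L4] — begin 0,0,0
L1 α=1/2: [115, 1, 253/2]
L3 α=3/4: [571/4, 127, 1183/8]
L4 α=2/5: [1737/20, 147, 3693/40]
→ [87, 147, 92]


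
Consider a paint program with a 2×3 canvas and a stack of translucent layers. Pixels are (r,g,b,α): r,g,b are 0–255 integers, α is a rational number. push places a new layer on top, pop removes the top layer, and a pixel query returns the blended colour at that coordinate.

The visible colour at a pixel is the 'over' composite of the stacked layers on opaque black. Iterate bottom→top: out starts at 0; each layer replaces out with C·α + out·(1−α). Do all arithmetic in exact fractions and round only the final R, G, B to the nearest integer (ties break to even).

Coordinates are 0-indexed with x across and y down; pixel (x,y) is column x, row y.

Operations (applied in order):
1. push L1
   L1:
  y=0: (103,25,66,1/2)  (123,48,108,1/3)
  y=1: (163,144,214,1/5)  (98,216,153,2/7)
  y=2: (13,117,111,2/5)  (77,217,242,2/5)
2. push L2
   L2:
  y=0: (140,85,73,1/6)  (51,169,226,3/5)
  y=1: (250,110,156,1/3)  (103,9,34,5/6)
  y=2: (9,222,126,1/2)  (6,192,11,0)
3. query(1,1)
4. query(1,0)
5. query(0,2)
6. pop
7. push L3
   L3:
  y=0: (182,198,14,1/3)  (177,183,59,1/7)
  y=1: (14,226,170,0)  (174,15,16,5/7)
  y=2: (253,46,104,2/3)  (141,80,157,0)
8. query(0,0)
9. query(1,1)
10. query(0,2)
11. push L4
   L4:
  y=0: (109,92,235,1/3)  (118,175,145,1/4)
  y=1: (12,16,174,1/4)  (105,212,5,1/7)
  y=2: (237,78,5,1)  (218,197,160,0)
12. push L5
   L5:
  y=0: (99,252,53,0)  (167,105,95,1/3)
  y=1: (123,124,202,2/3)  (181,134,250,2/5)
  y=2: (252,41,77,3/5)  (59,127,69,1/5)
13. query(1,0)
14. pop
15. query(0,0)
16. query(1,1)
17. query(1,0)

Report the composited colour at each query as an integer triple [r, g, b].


at x=1,y=1 over L1,L2:
+L1 (α=2/7) → [28, 432/7, 306/7]
+L2 (α=5/6) → [181/2, 249/14, 748/21]
= [90, 18, 36]

(1,0) stack=L1,L2; from [0,0,0]:
+L1 (α=1/3) → [41, 16, 36]
+L2 (α=3/5) → [47, 539/5, 150]
rounded: [47, 108, 150]

query (0,2) [L1,L2] — begin 0,0,0
after L1 α=2/5: [26/5, 234/5, 222/5]
after L2 α=1/2: [71/10, 672/5, 426/5]
= [7, 134, 85]

query (0,0) [L1,L3] — begin 0,0,0
L1 α=1/2: [103/2, 25/2, 33]
L3 α=1/3: [95, 223/3, 80/3]
→ [95, 74, 27]

at x=1,y=1 over L1,L3:
L1 α=2/7: [28, 432/7, 306/7]
L3 α=5/7: [926/7, 1389/49, 1172/49]
rounded: [132, 28, 24]

(0,2) stack=L1,L3; from [0,0,0]:
+L1 (α=2/5) → [26/5, 234/5, 222/5]
+L3 (α=2/3) → [852/5, 694/15, 1262/15]
→ [170, 46, 84]

(1,0) stack=L1,L3,L4,L5; from [0,0,0]:
after L1 α=1/3: [41, 16, 36]
after L3 α=1/7: [423/7, 279/7, 275/7]
after L4 α=1/4: [2095/28, 1031/14, 460/7]
after L5 α=1/3: [4433/42, 1766/21, 1585/21]
→ [106, 84, 75]

query (0,0) [L1,L3,L4] — begin 0,0,0
+L1 (α=1/2) → [103/2, 25/2, 33]
+L3 (α=1/3) → [95, 223/3, 80/3]
+L4 (α=1/3) → [299/3, 722/9, 865/9]
→ [100, 80, 96]

query (1,1) [L1,L3,L4] — begin 0,0,0
+L1 (α=2/7) → [28, 432/7, 306/7]
+L3 (α=5/7) → [926/7, 1389/49, 1172/49]
+L4 (α=1/7) → [6291/49, 18722/343, 7277/343]
= [128, 55, 21]

at x=1,y=0 over L1,L3,L4:
+L1 (α=1/3) → [41, 16, 36]
+L3 (α=1/7) → [423/7, 279/7, 275/7]
+L4 (α=1/4) → [2095/28, 1031/14, 460/7]
→ [75, 74, 66]


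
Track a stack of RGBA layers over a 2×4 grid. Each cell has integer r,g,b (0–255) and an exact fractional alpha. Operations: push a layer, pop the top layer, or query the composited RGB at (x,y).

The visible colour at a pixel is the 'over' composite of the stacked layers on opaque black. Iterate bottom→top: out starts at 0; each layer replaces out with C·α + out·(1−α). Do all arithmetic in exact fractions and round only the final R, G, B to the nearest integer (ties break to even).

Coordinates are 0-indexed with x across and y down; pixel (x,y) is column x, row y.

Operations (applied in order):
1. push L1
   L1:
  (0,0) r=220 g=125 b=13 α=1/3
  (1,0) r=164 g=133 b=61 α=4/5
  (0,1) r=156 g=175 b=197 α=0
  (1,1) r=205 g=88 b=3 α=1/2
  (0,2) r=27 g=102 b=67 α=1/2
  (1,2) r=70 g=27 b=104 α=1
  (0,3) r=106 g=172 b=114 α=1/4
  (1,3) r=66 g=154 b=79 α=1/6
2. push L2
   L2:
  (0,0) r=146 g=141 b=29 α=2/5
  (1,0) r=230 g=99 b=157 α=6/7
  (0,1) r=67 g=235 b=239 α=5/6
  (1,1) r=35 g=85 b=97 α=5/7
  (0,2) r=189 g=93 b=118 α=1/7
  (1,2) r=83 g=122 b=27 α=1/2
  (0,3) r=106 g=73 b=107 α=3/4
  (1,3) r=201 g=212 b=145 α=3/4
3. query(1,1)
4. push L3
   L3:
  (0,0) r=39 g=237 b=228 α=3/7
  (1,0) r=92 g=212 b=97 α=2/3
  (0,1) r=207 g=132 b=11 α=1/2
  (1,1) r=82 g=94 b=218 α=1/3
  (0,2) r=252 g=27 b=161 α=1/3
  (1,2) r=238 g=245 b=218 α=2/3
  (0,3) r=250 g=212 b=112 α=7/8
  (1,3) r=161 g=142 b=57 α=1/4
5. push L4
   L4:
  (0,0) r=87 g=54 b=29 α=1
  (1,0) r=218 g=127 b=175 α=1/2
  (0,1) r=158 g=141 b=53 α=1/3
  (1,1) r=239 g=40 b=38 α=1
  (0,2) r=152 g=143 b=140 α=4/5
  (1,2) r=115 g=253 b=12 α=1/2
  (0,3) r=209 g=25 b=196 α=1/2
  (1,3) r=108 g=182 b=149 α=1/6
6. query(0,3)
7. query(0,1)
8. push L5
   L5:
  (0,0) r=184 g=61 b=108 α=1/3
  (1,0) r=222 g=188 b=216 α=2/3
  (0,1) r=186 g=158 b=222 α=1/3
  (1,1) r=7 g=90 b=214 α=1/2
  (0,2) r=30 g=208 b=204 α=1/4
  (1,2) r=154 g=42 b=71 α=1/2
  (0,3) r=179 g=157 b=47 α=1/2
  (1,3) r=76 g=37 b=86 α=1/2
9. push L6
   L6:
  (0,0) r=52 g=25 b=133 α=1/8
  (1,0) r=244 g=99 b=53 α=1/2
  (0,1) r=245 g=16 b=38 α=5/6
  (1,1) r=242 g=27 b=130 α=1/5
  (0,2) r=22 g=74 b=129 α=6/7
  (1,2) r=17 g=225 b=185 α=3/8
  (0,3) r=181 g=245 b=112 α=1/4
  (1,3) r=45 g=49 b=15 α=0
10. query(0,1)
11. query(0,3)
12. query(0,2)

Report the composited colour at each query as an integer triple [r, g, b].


(1,1) stack=L1,L2; from [0,0,0]:
after L1 α=1/2: [205/2, 44, 3/2]
after L2 α=5/7: [380/7, 513/7, 488/7]
rounded: [54, 73, 70]

at x=0,y=3 over L1,L2,L3,L4:
L1 α=1/4: [53/2, 43, 57/2]
L2 α=3/4: [689/8, 131/2, 699/8]
L3 α=7/8: [14689/64, 3099/16, 6971/64]
L4 α=1/2: [28065/128, 3499/32, 19515/128]
→ [219, 109, 152]

at x=0,y=1 over L1,L2,L3,L4:
+L1 (α=0) → [0, 0, 0]
+L2 (α=5/6) → [335/6, 1175/6, 1195/6]
+L3 (α=1/2) → [1577/12, 1967/12, 1261/12]
+L4 (α=1/3) → [2525/18, 2813/18, 1579/18]
→ [140, 156, 88]

query (0,1) [L1,L2,L3,L4,L5,L6] — begin 0,0,0
after L1 α=0: [0, 0, 0]
after L2 α=5/6: [335/6, 1175/6, 1195/6]
after L3 α=1/2: [1577/12, 1967/12, 1261/12]
after L4 α=1/3: [2525/18, 2813/18, 1579/18]
after L5 α=1/3: [4199/27, 4235/27, 3577/27]
after L6 α=5/6: [18637/81, 6395/162, 8707/162]
= [230, 39, 54]

at x=0,y=3 over L1,L2,L3,L4,L5,L6:
+L1 (α=1/4) → [53/2, 43, 57/2]
+L2 (α=3/4) → [689/8, 131/2, 699/8]
+L3 (α=7/8) → [14689/64, 3099/16, 6971/64]
+L4 (α=1/2) → [28065/128, 3499/32, 19515/128]
+L5 (α=1/2) → [50977/256, 8523/64, 25531/256]
+L6 (α=1/4) → [199267/1024, 41249/256, 105265/1024]
→ [195, 161, 103]

(0,2) stack=L1,L2,L3,L4,L5,L6; from [0,0,0]:
+L1 (α=1/2) → [27/2, 51, 67/2]
+L2 (α=1/7) → [270/7, 57, 319/7]
+L3 (α=1/3) → [768/7, 47, 1765/21]
+L4 (α=4/5) → [5024/35, 619/5, 2705/21]
+L5 (α=1/4) → [8061/70, 2897/20, 4133/28]
+L6 (α=6/7) → [17301/490, 11777/140, 25805/196]
rounded: [35, 84, 132]


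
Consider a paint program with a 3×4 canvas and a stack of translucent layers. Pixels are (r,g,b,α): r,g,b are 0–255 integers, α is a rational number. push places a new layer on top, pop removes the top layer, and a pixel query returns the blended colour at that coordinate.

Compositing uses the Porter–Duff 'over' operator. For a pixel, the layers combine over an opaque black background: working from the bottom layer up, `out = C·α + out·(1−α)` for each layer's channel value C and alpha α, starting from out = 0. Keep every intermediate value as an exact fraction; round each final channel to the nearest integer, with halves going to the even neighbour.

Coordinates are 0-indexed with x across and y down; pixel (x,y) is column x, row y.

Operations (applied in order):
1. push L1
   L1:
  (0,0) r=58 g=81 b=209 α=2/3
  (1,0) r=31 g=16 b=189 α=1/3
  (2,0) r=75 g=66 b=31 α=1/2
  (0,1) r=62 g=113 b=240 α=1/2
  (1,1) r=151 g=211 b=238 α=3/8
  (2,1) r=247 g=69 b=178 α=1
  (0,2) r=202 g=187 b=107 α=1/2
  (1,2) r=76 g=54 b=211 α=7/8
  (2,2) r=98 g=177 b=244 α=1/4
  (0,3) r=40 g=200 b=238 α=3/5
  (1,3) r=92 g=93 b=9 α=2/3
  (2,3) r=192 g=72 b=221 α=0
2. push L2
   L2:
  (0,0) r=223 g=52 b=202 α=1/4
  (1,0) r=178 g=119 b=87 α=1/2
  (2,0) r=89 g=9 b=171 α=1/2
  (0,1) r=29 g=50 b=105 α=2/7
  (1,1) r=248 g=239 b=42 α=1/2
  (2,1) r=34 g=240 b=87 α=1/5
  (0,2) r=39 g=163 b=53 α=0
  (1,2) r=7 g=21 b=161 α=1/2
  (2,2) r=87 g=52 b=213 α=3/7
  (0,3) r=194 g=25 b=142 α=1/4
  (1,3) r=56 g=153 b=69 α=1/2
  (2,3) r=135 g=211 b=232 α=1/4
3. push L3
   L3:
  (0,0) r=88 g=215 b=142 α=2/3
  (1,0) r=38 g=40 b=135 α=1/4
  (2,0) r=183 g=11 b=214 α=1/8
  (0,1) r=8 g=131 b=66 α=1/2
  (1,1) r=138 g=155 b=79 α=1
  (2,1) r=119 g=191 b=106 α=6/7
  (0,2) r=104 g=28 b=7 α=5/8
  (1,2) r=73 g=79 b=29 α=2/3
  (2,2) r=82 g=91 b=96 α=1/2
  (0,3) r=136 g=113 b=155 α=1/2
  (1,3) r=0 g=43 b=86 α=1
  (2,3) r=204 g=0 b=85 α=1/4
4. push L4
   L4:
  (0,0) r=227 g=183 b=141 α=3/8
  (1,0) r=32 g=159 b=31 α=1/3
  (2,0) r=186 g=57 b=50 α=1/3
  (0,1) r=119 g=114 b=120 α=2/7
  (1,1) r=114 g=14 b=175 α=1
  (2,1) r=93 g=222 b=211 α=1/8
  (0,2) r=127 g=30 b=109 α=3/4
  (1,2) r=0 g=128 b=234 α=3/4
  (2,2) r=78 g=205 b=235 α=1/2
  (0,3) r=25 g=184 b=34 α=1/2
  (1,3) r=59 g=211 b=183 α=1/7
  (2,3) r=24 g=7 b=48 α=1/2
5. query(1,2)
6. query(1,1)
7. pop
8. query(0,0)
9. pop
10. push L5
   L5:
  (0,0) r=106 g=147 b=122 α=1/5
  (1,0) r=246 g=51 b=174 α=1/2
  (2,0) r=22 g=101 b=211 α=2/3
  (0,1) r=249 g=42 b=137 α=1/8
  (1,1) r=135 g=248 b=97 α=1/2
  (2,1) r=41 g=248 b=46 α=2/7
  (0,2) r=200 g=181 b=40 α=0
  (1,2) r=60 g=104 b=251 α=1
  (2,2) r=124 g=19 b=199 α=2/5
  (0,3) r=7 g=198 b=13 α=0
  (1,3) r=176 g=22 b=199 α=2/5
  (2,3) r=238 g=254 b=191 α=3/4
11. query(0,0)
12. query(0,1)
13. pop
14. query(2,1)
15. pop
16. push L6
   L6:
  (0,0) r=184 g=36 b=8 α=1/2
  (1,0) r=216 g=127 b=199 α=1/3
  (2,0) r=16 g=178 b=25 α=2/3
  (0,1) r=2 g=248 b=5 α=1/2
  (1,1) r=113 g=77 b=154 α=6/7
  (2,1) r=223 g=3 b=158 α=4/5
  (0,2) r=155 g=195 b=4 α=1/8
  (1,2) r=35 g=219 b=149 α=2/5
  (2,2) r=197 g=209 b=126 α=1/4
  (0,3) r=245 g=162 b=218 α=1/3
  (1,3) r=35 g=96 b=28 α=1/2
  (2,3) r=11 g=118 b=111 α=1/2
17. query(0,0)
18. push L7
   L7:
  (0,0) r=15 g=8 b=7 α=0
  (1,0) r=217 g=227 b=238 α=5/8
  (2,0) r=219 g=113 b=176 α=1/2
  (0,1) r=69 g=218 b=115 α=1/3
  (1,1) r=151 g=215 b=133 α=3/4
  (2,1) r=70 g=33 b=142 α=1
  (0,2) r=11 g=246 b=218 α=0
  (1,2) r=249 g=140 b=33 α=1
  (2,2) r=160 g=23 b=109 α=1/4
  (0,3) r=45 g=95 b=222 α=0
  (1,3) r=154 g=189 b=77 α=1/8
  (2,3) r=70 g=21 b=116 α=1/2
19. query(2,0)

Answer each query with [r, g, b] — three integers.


(1,2) stack=L1,L2,L3,L4; from [0,0,0]:
L1 α=7/8: [133/2, 189/4, 1477/8]
L2 α=1/2: [147/4, 273/8, 2765/16]
L3 α=2/3: [731/12, 1537/24, 1231/16]
L4 α=3/4: [731/48, 10753/96, 12463/64]
= [15, 112, 195]

(1,1) stack=L1,L2,L3,L4; from [0,0,0]:
L1 α=3/8: [453/8, 633/8, 357/4]
L2 α=1/2: [2437/16, 2545/16, 525/8]
L3 α=1: [138, 155, 79]
L4 α=1: [114, 14, 175]
→ [114, 14, 175]

(0,0) stack=L1,L2,L3; from [0,0,0]:
after L1 α=2/3: [116/3, 54, 418/3]
after L2 α=1/4: [339/4, 107/2, 155]
after L3 α=2/3: [1043/12, 967/6, 439/3]
= [87, 161, 146]

query (0,0) [L1,L2,L5] — begin 0,0,0
after L1 α=2/3: [116/3, 54, 418/3]
after L2 α=1/4: [339/4, 107/2, 155]
after L5 α=1/5: [89, 361/5, 742/5]
= [89, 72, 148]

query (0,1) [L1,L2,L5] — begin 0,0,0
+L1 (α=1/2) → [31, 113/2, 120]
+L2 (α=2/7) → [213/7, 765/14, 810/7]
+L5 (α=1/8) → [231/4, 849/16, 947/8]
= [58, 53, 118]

at x=2,y=1 over L1,L2:
+L1 (α=1) → [247, 69, 178]
+L2 (α=1/5) → [1022/5, 516/5, 799/5]
= [204, 103, 160]

at x=0,y=0 over L1,L6:
after L1 α=2/3: [116/3, 54, 418/3]
after L6 α=1/2: [334/3, 45, 221/3]
rounded: [111, 45, 74]

at x=2,y=0 over L1,L6,L7:
L1 α=1/2: [75/2, 33, 31/2]
L6 α=2/3: [139/6, 389/3, 131/6]
L7 α=1/2: [1453/12, 364/3, 1187/12]
→ [121, 121, 99]


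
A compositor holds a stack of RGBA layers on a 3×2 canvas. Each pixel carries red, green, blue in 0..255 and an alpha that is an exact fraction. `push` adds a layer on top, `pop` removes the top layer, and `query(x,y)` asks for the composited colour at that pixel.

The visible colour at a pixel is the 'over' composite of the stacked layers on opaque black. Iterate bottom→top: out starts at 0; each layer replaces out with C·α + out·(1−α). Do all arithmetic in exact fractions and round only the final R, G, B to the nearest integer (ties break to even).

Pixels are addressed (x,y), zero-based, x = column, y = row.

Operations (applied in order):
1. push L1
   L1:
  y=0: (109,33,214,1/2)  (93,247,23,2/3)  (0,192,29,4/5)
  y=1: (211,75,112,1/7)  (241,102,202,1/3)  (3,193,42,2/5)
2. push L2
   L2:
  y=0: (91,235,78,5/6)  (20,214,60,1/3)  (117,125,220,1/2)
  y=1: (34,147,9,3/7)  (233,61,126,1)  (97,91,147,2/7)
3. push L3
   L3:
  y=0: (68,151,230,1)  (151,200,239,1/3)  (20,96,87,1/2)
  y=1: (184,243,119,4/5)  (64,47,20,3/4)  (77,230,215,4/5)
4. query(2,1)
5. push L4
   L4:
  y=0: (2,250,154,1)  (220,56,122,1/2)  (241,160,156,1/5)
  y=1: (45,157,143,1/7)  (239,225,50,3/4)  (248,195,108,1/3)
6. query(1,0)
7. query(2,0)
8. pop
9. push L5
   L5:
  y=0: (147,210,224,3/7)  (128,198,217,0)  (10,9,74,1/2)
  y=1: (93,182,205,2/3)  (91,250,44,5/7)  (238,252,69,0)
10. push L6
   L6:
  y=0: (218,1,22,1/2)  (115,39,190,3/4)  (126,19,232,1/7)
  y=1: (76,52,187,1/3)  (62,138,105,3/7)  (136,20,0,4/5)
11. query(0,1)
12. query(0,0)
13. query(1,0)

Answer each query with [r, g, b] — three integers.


(2,1) stack=L1,L2,L3; from [0,0,0]:
+L1 (α=2/5) → [6/5, 386/5, 84/5]
+L2 (α=2/7) → [200/7, 568/7, 54]
+L3 (α=4/5) → [2356/35, 7008/35, 914/5]
→ [67, 200, 183]

query (1,0) [L1,L2,L3,L4] — begin 0,0,0
+L1 (α=2/3) → [62, 494/3, 46/3]
+L2 (α=1/3) → [48, 1630/9, 272/9]
+L3 (α=1/3) → [247/3, 5060/27, 2695/27]
+L4 (α=1/2) → [907/6, 3286/27, 5989/54]
= [151, 122, 111]

query (2,0) [L1,L2,L3,L4] — begin 0,0,0
L1 α=4/5: [0, 768/5, 116/5]
L2 α=1/2: [117/2, 1393/10, 608/5]
L3 α=1/2: [157/4, 2353/20, 1043/10]
L4 α=1/5: [398/5, 3153/25, 2866/25]
= [80, 126, 115]

(0,1) stack=L1,L2,L3,L5,L6; from [0,0,0]:
L1 α=1/7: [211/7, 75/7, 16]
L2 α=3/7: [1558/49, 3387/49, 13]
L3 α=4/5: [37622/245, 10203/49, 489/5]
L5 α=2/3: [83192/735, 28039/147, 2539/15]
L6 α=1/3: [222244/2205, 63722/441, 7883/45]
rounded: [101, 144, 175]

at x=0,y=0 over L1,L2,L3,L5,L6:
+L1 (α=1/2) → [109/2, 33/2, 107]
+L2 (α=5/6) → [1019/12, 2383/12, 497/6]
+L3 (α=1) → [68, 151, 230]
+L5 (α=3/7) → [713/7, 1234/7, 1592/7]
+L6 (α=1/2) → [2239/14, 1241/14, 873/7]
→ [160, 89, 125]

at x=1,y=0 over L1,L2,L3,L5,L6:
L1 α=2/3: [62, 494/3, 46/3]
L2 α=1/3: [48, 1630/9, 272/9]
L3 α=1/3: [247/3, 5060/27, 2695/27]
L5 α=0: [247/3, 5060/27, 2695/27]
L6 α=3/4: [641/6, 8219/108, 18085/108]
→ [107, 76, 167]
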